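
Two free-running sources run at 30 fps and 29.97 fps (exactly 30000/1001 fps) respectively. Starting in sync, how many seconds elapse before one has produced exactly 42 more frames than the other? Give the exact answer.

1401.4 seconds

The gap grows by |30000/1001 − 30| = 30/1001 frames per second.
Time for a 42-frame gap: 42 ÷ (30/1001) = 1401.4 s.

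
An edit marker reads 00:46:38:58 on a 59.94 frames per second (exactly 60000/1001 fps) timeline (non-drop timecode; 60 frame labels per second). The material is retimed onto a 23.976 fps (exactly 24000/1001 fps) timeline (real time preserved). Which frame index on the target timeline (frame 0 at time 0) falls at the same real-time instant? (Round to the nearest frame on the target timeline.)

frame 67175

Source frame index: (0×3600 + 46×60 + 38) × 60 + 58 = 167938.
Real time: 167938 / (60000/1001) = 84052969/30000 s.
Target frame: (84052969/30000) × (24000/1001) = 335876/5 ≈ 67175.200 → 67175.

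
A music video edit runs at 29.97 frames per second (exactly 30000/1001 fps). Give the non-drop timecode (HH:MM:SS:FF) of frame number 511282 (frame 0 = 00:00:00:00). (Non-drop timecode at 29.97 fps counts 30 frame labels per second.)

04:44:02:22

511282 ÷ 30 = 17042 full seconds, remainder 22 frames.
17042 s = 4 h 44 min 2 s.
Timecode: 04:44:02:22.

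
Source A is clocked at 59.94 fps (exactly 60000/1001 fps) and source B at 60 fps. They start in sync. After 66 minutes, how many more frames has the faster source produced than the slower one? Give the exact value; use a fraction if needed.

66 min = 3960 s.
A emits 60000/1001 × 3960 = 21600000/91 frames; B emits 60 × 3960 = 237600.
Difference = 21600/91 frames (≈ 237.3626); B is ahead of A.

21600/91 frames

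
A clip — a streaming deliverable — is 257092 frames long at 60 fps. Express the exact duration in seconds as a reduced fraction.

64273/15 seconds

Running time = 257092 ÷ (60) = 257092 × 1/60 = 64273/15 s.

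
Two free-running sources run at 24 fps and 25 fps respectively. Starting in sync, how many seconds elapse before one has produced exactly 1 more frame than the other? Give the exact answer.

The gap grows by |25 − 24| = 1 frame per second.
Time for a 1-frame gap: 1 ÷ (1) = 1 s.

1 seconds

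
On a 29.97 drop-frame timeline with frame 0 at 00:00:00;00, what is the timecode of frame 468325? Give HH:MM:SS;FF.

Each 10-minute DF block holds 10 × 60 × 30 − 9 × 2 = 17982 frames. 468325 ÷ 17982 → 26 full blocks, remainder 793.
Within the partial block the first minute is 1800 frames and each further minute 1798, so 0 further minute boundaries passed. Total skipped labels = 18 × 26 + 2 × 0 = 468.
Non-drop label index = 468325 + 468 = 468793; at 30 labels/s that is 04:20:26:13, i.e. DF 04:20:26;13.

04:20:26;13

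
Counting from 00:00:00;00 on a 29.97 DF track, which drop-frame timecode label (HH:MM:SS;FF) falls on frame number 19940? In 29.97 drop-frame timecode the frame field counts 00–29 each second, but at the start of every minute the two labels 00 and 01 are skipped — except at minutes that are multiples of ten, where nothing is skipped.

Each 10-minute DF block holds 10 × 60 × 30 − 9 × 2 = 17982 frames. 19940 ÷ 17982 → 1 full block, remainder 1958.
Within the partial block the first minute is 1800 frames and each further minute 1798, so 1 further minute boundary passed. Total skipped labels = 18 × 1 + 2 × 1 = 20.
Non-drop label index = 19940 + 20 = 19960; at 30 labels/s that is 00:11:05:10, i.e. DF 00:11:05;10.

00:11:05;10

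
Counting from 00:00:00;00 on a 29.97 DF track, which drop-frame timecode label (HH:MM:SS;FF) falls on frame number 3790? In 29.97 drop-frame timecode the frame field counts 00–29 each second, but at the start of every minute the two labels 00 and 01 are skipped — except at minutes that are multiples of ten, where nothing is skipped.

00:02:06;14

Ten DF minutes hold 17982 frames, so frame 3790 lies in block 0 (frames 0–17981) with 3790 frames into that block.
The block's first minute is 1800 frames and the rest 1798 each; 3790 frames reaches minute 2, so 0 × 18 + 2 × 2 = 4 labels have been skipped so far.
Adding those back, label number 3790 + 4 = 3794 at 30 labels/s is 126 s + 14 f = 0 h 2 min 6 s frame 14, i.e. 00:02:06;14.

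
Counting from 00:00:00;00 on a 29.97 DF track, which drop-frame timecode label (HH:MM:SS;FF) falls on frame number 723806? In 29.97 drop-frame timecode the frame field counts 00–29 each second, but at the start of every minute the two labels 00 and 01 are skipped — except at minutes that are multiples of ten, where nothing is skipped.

Each 10-minute DF block holds 10 × 60 × 30 − 9 × 2 = 17982 frames. 723806 ÷ 17982 → 40 full blocks, remainder 4526.
Within the partial block the first minute is 1800 frames and each further minute 1798, so 2 further minute boundaries passed. Total skipped labels = 18 × 40 + 2 × 2 = 724.
Non-drop label index = 723806 + 724 = 724530; at 30 labels/s that is 06:42:31:00, i.e. DF 06:42:31;00.

06:42:31;00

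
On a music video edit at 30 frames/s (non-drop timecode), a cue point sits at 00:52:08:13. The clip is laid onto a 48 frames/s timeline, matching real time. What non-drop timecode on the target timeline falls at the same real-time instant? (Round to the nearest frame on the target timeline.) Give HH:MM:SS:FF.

00:52:08:21

Source frame index: (0×3600 + 52×60 + 8) × 30 + 13 = 93853.
Real time: 93853 / (30) = 93853/30 s.
Target frame: (93853/30) × (48) = 750824/5 ≈ 150164.800 → 150165.
At 48 labels/s: frame 150165 → 00:52:08:21.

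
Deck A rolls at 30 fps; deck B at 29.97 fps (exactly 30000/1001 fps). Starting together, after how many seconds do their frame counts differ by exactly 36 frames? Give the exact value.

1201.2 seconds

The gap grows by |30000/1001 − 30| = 30/1001 frames per second.
Time for a 36-frame gap: 36 ÷ (30/1001) = 1201.2 s.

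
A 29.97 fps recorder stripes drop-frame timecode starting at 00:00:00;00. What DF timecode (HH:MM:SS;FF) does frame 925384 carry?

08:34:37;00

Ten DF minutes hold 17982 frames, so frame 925384 lies in block 51 (frames 917082–935063) with 8302 frames into that block.
The block's first minute is 1800 frames and the rest 1798 each; 8302 frames reaches minute 4, so 51 × 18 + 4 × 2 = 926 labels have been skipped so far.
Adding those back, label number 925384 + 926 = 926310 at 30 labels/s is 30877 s + 0 f = 8 h 34 min 37 s frame 0, i.e. 08:34:37;00.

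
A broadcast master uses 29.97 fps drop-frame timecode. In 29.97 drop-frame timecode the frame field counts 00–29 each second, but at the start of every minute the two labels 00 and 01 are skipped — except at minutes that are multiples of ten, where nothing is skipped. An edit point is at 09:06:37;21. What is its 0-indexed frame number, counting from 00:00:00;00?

As if non-drop at 30 labels/s: (9 × 3600 + 6 × 60 + 37) × 30 + 21 = 983931.
Minute boundaries passed: 546; those not divisible by 10: 546 − 54 = 492; dropped labels = 2 × 492 = 984.
Actual frame index = 983931 − 984 = 982947.

982947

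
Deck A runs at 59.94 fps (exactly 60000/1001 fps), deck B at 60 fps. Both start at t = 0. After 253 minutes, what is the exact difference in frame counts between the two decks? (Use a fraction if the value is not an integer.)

253 min = 15180 s.
A emits 60000/1001 × 15180 = 82800000/91 frames; B emits 60 × 15180 = 910800.
Difference = 82800/91 frames (≈ 909.8901); B is ahead of A.

82800/91 frames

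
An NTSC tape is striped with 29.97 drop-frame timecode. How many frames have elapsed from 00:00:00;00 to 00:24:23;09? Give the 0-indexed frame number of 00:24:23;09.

43855

Complete 10-minute blocks: 2, each 17982 frames → 35964.
Remaining 4 whole minutes in the current block: 1800 + 3 × 1798 = 7194 frames.
Within the current minute: 23 × 30 + 9 − 2 = 697 (labels ;00/;01 skipped at this minute). Total = 35964 + 7194 + 697 = 43855.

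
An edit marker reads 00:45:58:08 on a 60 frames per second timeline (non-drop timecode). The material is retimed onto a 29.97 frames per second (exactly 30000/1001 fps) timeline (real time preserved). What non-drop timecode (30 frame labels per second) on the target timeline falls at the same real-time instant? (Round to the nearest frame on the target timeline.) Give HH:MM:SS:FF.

00:45:55:11

Source frame index: (0×3600 + 45×60 + 58) × 60 + 8 = 165488.
Real time: 165488 / (60) = 41372/15 s.
Target frame: (41372/15) × (30000/1001) = 82744000/1001 ≈ 82661.339 → 82661.
At 30 labels/s: frame 82661 → 00:45:55:11.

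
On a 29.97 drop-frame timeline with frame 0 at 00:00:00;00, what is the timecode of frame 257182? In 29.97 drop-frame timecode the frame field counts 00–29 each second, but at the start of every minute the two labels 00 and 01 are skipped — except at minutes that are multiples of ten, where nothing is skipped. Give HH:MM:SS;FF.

Ten DF minutes hold 17982 frames, so frame 257182 lies in block 14 (frames 251748–269729) with 5434 frames into that block.
The block's first minute is 1800 frames and the rest 1798 each; 5434 frames reaches minute 3, so 14 × 18 + 3 × 2 = 258 labels have been skipped so far.
Adding those back, label number 257182 + 258 = 257440 at 30 labels/s is 8581 s + 10 f = 2 h 23 min 1 s frame 10, i.e. 02:23:01;10.

02:23:01;10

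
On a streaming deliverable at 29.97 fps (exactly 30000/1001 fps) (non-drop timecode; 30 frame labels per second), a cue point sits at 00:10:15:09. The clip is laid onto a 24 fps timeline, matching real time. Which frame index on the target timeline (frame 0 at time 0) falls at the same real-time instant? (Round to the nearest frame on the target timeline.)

frame 14782

Source frame index: (0×3600 + 10×60 + 15) × 30 + 9 = 18459.
Real time: 18459 / (30000/1001) = 6159153/10000 s.
Target frame: (6159153/10000) × (24) = 18477459/1250 ≈ 14781.967 → 14782.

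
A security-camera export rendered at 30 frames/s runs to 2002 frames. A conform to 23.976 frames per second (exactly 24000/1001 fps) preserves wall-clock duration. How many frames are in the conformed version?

1600 frames

Target frames = source frames × (target rate / source rate) = 2002 × (24000/1001)/(30) = 2002 × 800/1001 = 1600.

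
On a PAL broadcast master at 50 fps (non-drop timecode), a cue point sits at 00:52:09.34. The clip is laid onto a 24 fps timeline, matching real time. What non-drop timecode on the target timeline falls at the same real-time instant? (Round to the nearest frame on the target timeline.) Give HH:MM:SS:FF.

00:52:09:16

Source frame index: (0×3600 + 52×60 + 9) × 50 + 34 = 156484.
Real time: 156484 / (50) = 78242/25 s.
Target frame: (78242/25) × (24) = 1877808/25 ≈ 75112.320 → 75112.
At 24 labels/s: frame 75112 → 00:52:09:16.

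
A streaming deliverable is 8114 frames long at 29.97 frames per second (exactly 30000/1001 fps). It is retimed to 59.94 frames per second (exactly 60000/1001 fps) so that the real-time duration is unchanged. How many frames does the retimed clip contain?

Frames at target rate = 8114 × (60000/1001) / (30000/1001) = 16228.

16228 frames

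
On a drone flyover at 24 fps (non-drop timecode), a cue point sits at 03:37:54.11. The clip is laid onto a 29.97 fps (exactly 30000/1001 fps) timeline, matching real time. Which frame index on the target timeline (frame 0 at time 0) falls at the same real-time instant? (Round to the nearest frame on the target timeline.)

frame 391842

Source frame index: (3×3600 + 37×60 + 54) × 24 + 11 = 313787.
Real time: 313787 / (24) = 313787/24 s.
Target frame: (313787/24) × (30000/1001) = 392233750/1001 ≈ 391841.908 → 391842.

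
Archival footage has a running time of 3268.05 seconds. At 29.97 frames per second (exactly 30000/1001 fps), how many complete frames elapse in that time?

97943 frames

Frames = 3268.05 × 30000/1001 = 98041500/1001 ≈ 97943.5564.
Complete frames: 97943.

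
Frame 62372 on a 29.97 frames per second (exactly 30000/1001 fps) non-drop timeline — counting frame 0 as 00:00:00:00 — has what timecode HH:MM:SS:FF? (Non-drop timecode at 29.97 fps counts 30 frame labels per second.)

00:34:39:02

62372 ÷ 30 = 2079 full seconds, remainder 2 frames.
2079 s = 0 h 34 min 39 s.
Timecode: 00:34:39:02.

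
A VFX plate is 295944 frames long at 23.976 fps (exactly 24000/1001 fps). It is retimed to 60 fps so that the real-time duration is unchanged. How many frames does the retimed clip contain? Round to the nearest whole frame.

Frames at target rate = 295944 × (60) / (24000/1001) = 37029993/50 ≈ 740599.860.
Nearest whole frame: 740600.

740600 frames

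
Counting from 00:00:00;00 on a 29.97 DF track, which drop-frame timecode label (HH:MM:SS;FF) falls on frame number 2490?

Ten DF minutes hold 17982 frames, so frame 2490 lies in block 0 (frames 0–17981) with 2490 frames into that block.
The block's first minute is 1800 frames and the rest 1798 each; 2490 frames reaches minute 1, so 0 × 18 + 1 × 2 = 2 labels have been skipped so far.
Adding those back, label number 2490 + 2 = 2492 at 30 labels/s is 83 s + 2 f = 0 h 1 min 23 s frame 2, i.e. 00:01:23;02.

00:01:23;02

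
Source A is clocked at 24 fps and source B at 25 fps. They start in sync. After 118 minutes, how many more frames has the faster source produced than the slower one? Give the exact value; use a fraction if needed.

7080 frames

118 min = 7080 s.
A emits 24 × 7080 = 169920 frames; B emits 25 × 7080 = 177000.
Difference = 7080 frames; B is ahead of A.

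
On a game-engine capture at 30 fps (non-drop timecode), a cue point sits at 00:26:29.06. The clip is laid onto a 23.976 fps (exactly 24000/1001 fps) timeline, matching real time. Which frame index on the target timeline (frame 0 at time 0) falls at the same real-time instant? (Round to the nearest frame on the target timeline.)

frame 38103

Source frame index: (0×3600 + 26×60 + 29) × 30 + 6 = 47676.
Real time: 47676 / (30) = 7946/5 s.
Target frame: (7946/5) × (24000/1001) = 38140800/1001 ≈ 38102.697 → 38103.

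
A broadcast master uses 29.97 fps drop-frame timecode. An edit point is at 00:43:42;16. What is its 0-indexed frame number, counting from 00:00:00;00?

As if non-drop at 30 labels/s: (0 × 3600 + 43 × 60 + 42) × 30 + 16 = 78676.
Minute boundaries passed: 43; those not divisible by 10: 43 − 4 = 39; dropped labels = 2 × 39 = 78.
Actual frame index = 78676 − 78 = 78598.

78598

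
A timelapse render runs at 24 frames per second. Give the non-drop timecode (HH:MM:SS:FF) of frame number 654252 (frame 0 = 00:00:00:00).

654252 ÷ 24 = 27260 full seconds, remainder 12 frames.
27260 s = 7 h 34 min 20 s.
Timecode: 07:34:20:12.

07:34:20:12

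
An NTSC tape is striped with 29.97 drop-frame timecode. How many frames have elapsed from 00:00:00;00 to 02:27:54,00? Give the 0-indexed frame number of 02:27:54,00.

As if non-drop at 30 labels/s: (2 × 3600 + 27 × 60 + 54) × 30 + 0 = 266220.
Minute boundaries passed: 147; those not divisible by 10: 147 − 14 = 133; dropped labels = 2 × 133 = 266.
Actual frame index = 266220 − 266 = 265954.

265954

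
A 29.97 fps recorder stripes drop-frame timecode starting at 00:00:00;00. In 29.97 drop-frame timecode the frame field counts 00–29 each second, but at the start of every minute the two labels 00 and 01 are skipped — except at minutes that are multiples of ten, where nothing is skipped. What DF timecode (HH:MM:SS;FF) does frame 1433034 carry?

Each 10-minute DF block holds 10 × 60 × 30 − 9 × 2 = 17982 frames. 1433034 ÷ 17982 → 79 full blocks, remainder 12456.
Within the partial block the first minute is 1800 frames and each further minute 1798, so 6 further minute boundaries passed. Total skipped labels = 18 × 79 + 2 × 6 = 1434.
Non-drop label index = 1433034 + 1434 = 1434468; at 30 labels/s that is 13:16:55:18, i.e. DF 13:16:55;18.

13:16:55;18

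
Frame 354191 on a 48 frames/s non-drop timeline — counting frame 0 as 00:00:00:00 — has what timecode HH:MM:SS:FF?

354191 ÷ 48 = 7378 full seconds, remainder 47 frames.
7378 s = 2 h 2 min 58 s.
Timecode: 02:02:58:47.

02:02:58:47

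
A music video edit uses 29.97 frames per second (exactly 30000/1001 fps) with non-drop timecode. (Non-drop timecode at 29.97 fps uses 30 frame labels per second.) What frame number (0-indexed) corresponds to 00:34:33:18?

62208

Total seconds to the label: (0 × 3600 + 34 × 60 + 33) = 2073.
Frame index = 2073 × 30 + 18 = 62208.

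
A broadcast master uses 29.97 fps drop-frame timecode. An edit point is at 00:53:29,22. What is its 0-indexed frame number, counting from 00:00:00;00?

96196

Complete 10-minute blocks: 5, each 17982 frames → 89910.
Remaining 3 whole minutes in the current block: 1800 + 2 × 1798 = 5396 frames.
Within the current minute: 29 × 30 + 22 − 2 = 890 (labels ;00/;01 skipped at this minute). Total = 89910 + 5396 + 890 = 96196.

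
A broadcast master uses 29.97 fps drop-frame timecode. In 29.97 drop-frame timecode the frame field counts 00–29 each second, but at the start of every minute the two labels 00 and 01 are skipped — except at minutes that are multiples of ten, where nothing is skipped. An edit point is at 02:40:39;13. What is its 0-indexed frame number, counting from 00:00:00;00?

Complete 10-minute blocks: 16, each 17982 frames → 287712.
Remaining 0 whole minutes in the current block: 0 frames.
Within the current minute: 39 × 30 + 13 = 1183. Total = 287712 + 0 + 1183 = 288895.

288895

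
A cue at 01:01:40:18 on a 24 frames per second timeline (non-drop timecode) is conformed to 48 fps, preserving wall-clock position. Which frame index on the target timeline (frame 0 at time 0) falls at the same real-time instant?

frame 177636

Source frame index: (1×3600 + 1×60 + 40) × 24 + 18 = 88818.
Real time: 88818 / (24) = 14803/4 s.
Target frame: (14803/4) × (48) = 177636.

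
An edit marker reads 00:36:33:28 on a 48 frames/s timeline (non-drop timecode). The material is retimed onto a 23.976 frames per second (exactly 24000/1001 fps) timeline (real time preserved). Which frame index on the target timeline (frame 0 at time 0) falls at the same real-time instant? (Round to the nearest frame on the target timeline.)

Source frame index: (0×3600 + 36×60 + 33) × 48 + 28 = 105292.
Real time: 105292 / (48) = 26323/12 s.
Target frame: (26323/12) × (24000/1001) = 4786000/91 ≈ 52593.407 → 52593.

frame 52593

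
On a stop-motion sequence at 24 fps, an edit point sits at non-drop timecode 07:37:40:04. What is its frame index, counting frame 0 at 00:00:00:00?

Total seconds to the label: (7 × 3600 + 37 × 60 + 40) = 27460.
Frame index = 27460 × 24 + 4 = 659044.

frame 659044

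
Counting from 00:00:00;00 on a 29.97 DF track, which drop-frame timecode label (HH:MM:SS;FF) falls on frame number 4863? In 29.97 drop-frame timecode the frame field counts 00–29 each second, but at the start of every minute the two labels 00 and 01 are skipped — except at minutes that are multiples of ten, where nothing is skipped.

00:02:42;07

Each 10-minute DF block holds 10 × 60 × 30 − 9 × 2 = 17982 frames. 4863 ÷ 17982 → 0 full blocks, remainder 4863.
Within the partial block the first minute is 1800 frames and each further minute 1798, so 2 further minute boundaries passed. Total skipped labels = 18 × 0 + 2 × 2 = 4.
Non-drop label index = 4863 + 4 = 4867; at 30 labels/s that is 00:02:42:07, i.e. DF 00:02:42;07.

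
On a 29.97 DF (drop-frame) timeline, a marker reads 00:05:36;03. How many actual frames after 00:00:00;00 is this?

10073

As if non-drop at 30 labels/s: (0 × 3600 + 5 × 60 + 36) × 30 + 3 = 10083.
Minute boundaries passed: 5; those not divisible by 10: 5 − 0 = 5; dropped labels = 2 × 5 = 10.
Actual frame index = 10083 − 10 = 10073.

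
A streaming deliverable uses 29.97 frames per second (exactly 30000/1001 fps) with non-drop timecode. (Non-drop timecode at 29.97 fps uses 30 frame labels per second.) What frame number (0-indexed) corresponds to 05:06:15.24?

Total seconds to the label: (5 × 3600 + 6 × 60 + 15) = 18375.
Frame index = 18375 × 30 + 24 = 551274.

551274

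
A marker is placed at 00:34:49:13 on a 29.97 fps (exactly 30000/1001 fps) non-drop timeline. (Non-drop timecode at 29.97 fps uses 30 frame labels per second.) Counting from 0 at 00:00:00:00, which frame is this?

62683

Total seconds to the label: (0 × 3600 + 34 × 60 + 49) = 2089.
Frame index = 2089 × 30 + 13 = 62683.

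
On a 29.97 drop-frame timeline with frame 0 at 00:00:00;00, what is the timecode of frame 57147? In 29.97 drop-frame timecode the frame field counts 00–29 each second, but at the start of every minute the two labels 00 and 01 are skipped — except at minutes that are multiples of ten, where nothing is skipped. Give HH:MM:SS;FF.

00:31:46;23

Each 10-minute DF block holds 10 × 60 × 30 − 9 × 2 = 17982 frames. 57147 ÷ 17982 → 3 full blocks, remainder 3201.
Within the partial block the first minute is 1800 frames and each further minute 1798, so 1 further minute boundary passed. Total skipped labels = 18 × 3 + 2 × 1 = 56.
Non-drop label index = 57147 + 56 = 57203; at 30 labels/s that is 00:31:46:23, i.e. DF 00:31:46;23.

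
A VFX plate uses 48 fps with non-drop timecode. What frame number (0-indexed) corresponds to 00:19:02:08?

54824

Total seconds to the label: (0 × 3600 + 19 × 60 + 2) = 1142.
Frame index = 1142 × 48 + 8 = 54824.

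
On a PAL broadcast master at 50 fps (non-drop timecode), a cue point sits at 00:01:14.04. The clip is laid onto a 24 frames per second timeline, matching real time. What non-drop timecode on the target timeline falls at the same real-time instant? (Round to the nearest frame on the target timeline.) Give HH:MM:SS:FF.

Source frame index: (0×3600 + 1×60 + 14) × 50 + 4 = 3704.
Real time: 3704 / (50) = 1852/25 s.
Target frame: (1852/25) × (24) = 44448/25 ≈ 1777.920 → 1778.
At 24 labels/s: frame 1778 → 00:01:14:02.

00:01:14:02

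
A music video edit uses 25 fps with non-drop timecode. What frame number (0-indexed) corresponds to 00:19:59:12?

Total seconds to the label: (0 × 3600 + 19 × 60 + 59) = 1199.
Frame index = 1199 × 25 + 12 = 29987.

29987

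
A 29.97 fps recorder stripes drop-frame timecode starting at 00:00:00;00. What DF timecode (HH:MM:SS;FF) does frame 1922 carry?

00:01:04;04

Ten DF minutes hold 17982 frames, so frame 1922 lies in block 0 (frames 0–17981) with 1922 frames into that block.
The block's first minute is 1800 frames and the rest 1798 each; 1922 frames reaches minute 1, so 0 × 18 + 1 × 2 = 2 labels have been skipped so far.
Adding those back, label number 1922 + 2 = 1924 at 30 labels/s is 64 s + 4 f = 0 h 1 min 4 s frame 4, i.e. 00:01:04;04.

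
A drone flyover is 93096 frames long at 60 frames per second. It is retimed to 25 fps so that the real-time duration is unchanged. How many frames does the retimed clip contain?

Target frames = source frames × (target rate / source rate) = 93096 × (25)/(60) = 93096 × 5/12 = 38790.

38790 frames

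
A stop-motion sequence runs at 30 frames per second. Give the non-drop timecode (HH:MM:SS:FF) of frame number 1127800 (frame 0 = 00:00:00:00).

10:26:33:10

1127800 ÷ 30 = 37593 full seconds, remainder 10 frames.
37593 s = 10 h 26 min 33 s.
Timecode: 10:26:33:10.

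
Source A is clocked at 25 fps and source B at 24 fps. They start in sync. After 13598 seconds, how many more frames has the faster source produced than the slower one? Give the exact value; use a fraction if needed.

13598 frames

A emits 25 × 13598 = 339950 frames; B emits 24 × 13598 = 326352.
Difference = 13598 frames; B is behind A.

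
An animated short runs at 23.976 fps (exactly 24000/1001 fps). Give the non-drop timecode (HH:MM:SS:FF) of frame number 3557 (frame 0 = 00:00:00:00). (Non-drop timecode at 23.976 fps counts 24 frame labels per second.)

3557 ÷ 24 = 148 full seconds, remainder 5 frames.
148 s = 0 h 2 min 28 s.
Timecode: 00:02:28:05.

00:02:28:05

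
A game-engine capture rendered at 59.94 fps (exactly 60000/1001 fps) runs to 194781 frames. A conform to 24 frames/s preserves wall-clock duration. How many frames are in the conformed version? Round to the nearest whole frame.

Frames at target rate = 194781 × (24) / (60000/1001) = 194975781/2500 ≈ 77990.312.
Nearest whole frame: 77990.

77990 frames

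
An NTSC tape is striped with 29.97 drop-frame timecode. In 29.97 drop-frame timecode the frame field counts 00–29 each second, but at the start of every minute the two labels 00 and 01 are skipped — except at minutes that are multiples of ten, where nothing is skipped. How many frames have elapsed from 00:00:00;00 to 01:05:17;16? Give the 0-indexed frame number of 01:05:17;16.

117408

Complete 10-minute blocks: 6, each 17982 frames → 107892.
Remaining 5 whole minutes in the current block: 1800 + 4 × 1798 = 8992 frames.
Within the current minute: 17 × 30 + 16 − 2 = 524 (labels ;00/;01 skipped at this minute). Total = 107892 + 8992 + 524 = 117408.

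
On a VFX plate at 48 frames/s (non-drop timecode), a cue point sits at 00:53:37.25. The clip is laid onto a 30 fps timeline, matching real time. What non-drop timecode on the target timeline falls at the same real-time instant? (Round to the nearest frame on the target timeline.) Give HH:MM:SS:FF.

00:53:37:16

Source frame index: (0×3600 + 53×60 + 37) × 48 + 25 = 154441.
Real time: 154441 / (48) = 154441/48 s.
Target frame: (154441/48) × (30) = 772205/8 ≈ 96525.625 → 96526.
At 30 labels/s: frame 96526 → 00:53:37:16.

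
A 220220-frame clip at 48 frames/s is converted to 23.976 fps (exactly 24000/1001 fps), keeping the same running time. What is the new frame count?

110000 frames

Target frames = source frames × (target rate / source rate) = 220220 × (24000/1001)/(48) = 220220 × 500/1001 = 110000.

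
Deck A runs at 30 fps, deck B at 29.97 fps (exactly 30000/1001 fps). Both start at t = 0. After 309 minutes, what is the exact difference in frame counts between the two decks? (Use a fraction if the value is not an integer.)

556200/1001 frames

309 min = 18540 s.
A emits 30 × 18540 = 556200 frames; B emits 30000/1001 × 18540 = 556200000/1001.
Difference = 556200/1001 frames (≈ 555.6444); B is behind A.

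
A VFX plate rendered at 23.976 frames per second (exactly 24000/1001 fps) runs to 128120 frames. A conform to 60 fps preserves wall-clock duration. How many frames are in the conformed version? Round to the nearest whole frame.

Frames at target rate = 128120 × (60) / (24000/1001) = 3206203/10 ≈ 320620.300.
Nearest whole frame: 320620.

320620 frames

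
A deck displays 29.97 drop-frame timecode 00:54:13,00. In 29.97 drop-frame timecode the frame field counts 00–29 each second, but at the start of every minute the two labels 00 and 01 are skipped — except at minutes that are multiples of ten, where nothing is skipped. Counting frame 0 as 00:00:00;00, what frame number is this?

As if non-drop at 30 labels/s: (0 × 3600 + 54 × 60 + 13) × 30 + 0 = 97590.
Minute boundaries passed: 54; those not divisible by 10: 54 − 5 = 49; dropped labels = 2 × 49 = 98.
Actual frame index = 97590 − 98 = 97492.

97492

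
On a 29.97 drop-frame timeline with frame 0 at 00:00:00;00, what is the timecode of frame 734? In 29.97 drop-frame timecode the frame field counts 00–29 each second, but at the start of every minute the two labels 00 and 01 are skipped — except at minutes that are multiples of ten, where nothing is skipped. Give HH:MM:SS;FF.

Each 10-minute DF block holds 10 × 60 × 30 − 9 × 2 = 17982 frames. 734 ÷ 17982 → 0 full blocks, remainder 734.
Within the partial block the first minute is 1800 frames and each further minute 1798, so 0 further minute boundaries passed. Total skipped labels = 18 × 0 + 2 × 0 = 0.
Non-drop label index = 734 + 0 = 734; at 30 labels/s that is 00:00:24:14, i.e. DF 00:00:24;14.

00:00:24;14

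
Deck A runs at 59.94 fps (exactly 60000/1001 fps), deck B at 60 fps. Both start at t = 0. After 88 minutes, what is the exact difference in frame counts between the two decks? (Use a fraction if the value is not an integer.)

88 min = 5280 s.
A emits 60000/1001 × 5280 = 28800000/91 frames; B emits 60 × 5280 = 316800.
Difference = 28800/91 frames (≈ 316.4835); B is ahead of A.

28800/91 frames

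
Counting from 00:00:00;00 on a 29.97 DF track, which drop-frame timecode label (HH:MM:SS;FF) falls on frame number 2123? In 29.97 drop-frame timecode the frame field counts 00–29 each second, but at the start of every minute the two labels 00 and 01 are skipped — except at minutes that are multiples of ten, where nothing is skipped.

00:01:10;25

Ten DF minutes hold 17982 frames, so frame 2123 lies in block 0 (frames 0–17981) with 2123 frames into that block.
The block's first minute is 1800 frames and the rest 1798 each; 2123 frames reaches minute 1, so 0 × 18 + 1 × 2 = 2 labels have been skipped so far.
Adding those back, label number 2123 + 2 = 2125 at 30 labels/s is 70 s + 25 f = 0 h 1 min 10 s frame 25, i.e. 00:01:10;25.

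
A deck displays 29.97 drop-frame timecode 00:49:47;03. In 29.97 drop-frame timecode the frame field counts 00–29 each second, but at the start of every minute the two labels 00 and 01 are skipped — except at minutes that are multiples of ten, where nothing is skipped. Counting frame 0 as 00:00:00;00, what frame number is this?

As if non-drop at 30 labels/s: (0 × 3600 + 49 × 60 + 47) × 30 + 3 = 89613.
Minute boundaries passed: 49; those not divisible by 10: 49 − 4 = 45; dropped labels = 2 × 45 = 90.
Actual frame index = 89613 − 90 = 89523.

89523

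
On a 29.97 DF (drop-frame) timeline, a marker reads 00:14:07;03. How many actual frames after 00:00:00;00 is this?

Complete 10-minute blocks: 1, each 17982 frames → 17982.
Remaining 4 whole minutes in the current block: 1800 + 3 × 1798 = 7194 frames.
Within the current minute: 7 × 30 + 3 − 2 = 211 (labels ;00/;01 skipped at this minute). Total = 17982 + 7194 + 211 = 25387.

25387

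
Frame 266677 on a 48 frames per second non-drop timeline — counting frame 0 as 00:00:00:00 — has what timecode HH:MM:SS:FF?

266677 ÷ 48 = 5555 full seconds, remainder 37 frames.
5555 s = 1 h 32 min 35 s.
Timecode: 01:32:35:37.

01:32:35:37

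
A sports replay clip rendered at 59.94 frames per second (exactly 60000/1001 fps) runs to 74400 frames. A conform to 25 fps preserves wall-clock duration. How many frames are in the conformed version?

31031 frames

Target frames = source frames × (target rate / source rate) = 74400 × (25)/(60000/1001) = 74400 × 1001/2400 = 31031.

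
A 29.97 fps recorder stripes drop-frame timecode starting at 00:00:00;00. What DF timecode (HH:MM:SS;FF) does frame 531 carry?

00:00:17;21

Each 10-minute DF block holds 10 × 60 × 30 − 9 × 2 = 17982 frames. 531 ÷ 17982 → 0 full blocks, remainder 531.
Within the partial block the first minute is 1800 frames and each further minute 1798, so 0 further minute boundaries passed. Total skipped labels = 18 × 0 + 2 × 0 = 0.
Non-drop label index = 531 + 0 = 531; at 30 labels/s that is 00:00:17:21, i.e. DF 00:00:17;21.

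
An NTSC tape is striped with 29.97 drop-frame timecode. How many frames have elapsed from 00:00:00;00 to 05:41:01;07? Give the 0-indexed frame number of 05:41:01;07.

Complete 10-minute blocks: 34, each 17982 frames → 611388.
Remaining 1 whole minute in the current block: 1800 + 0 × 1798 = 1800 frames.
Within the current minute: 1 × 30 + 7 − 2 = 35 (labels ;00/;01 skipped at this minute). Total = 611388 + 1800 + 35 = 613223.

613223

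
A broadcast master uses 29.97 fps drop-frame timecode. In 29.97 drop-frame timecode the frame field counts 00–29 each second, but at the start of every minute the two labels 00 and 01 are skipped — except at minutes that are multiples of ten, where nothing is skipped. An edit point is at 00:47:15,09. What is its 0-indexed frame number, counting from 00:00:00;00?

As if non-drop at 30 labels/s: (0 × 3600 + 47 × 60 + 15) × 30 + 9 = 85059.
Minute boundaries passed: 47; those not divisible by 10: 47 − 4 = 43; dropped labels = 2 × 43 = 86.
Actual frame index = 85059 − 86 = 84973.

84973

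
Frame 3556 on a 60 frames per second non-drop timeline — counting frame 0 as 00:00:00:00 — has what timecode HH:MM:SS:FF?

00:00:59:16

3556 ÷ 60 = 59 full seconds, remainder 16 frames.
59 s = 0 h 0 min 59 s.
Timecode: 00:00:59:16.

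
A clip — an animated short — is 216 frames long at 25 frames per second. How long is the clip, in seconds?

Running time = 216 / (25) = 8.64 s.

8.64 seconds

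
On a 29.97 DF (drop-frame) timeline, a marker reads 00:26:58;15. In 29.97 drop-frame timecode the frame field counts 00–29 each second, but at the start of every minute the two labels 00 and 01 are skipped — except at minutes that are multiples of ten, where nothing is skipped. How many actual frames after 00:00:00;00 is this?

Complete 10-minute blocks: 2, each 17982 frames → 35964.
Remaining 6 whole minutes in the current block: 1800 + 5 × 1798 = 10790 frames.
Within the current minute: 58 × 30 + 15 − 2 = 1753 (labels ;00/;01 skipped at this minute). Total = 35964 + 10790 + 1753 = 48507.

48507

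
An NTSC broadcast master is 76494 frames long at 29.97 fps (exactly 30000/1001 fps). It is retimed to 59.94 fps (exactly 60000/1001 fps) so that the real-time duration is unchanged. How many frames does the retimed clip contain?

152988 frames

Target frames = source frames × (target rate / source rate) = 76494 × (60000/1001)/(30000/1001) = 76494 × 2 = 152988.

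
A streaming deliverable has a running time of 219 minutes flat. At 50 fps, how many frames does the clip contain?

219 min = 13140 s.
Frames = 13140 × 50 = 657000.

657000 frames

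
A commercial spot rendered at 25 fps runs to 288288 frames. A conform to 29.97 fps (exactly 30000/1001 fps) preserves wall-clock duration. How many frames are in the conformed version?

345600 frames

Target frames = source frames × (target rate / source rate) = 288288 × (30000/1001)/(25) = 288288 × 1200/1001 = 345600.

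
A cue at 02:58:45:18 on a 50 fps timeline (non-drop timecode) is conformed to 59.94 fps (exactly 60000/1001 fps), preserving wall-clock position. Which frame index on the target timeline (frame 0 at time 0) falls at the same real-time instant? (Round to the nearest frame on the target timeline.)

Source frame index: (2×3600 + 58×60 + 45) × 50 + 18 = 536268.
Real time: 536268 / (50) = 268134/25 s.
Target frame: (268134/25) × (60000/1001) = 643521600/1001 ≈ 642878.721 → 642879.

frame 642879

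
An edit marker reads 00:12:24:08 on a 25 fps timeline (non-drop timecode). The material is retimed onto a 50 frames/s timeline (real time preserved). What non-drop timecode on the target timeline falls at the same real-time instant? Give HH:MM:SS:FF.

Source frame index: (0×3600 + 12×60 + 24) × 25 + 8 = 18608.
Real time: 18608 / (25) = 18608/25 s.
Target frame: (18608/25) × (50) = 37216.
At 50 labels/s: frame 37216 → 00:12:24:16.

00:12:24:16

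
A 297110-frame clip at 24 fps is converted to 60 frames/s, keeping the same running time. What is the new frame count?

742775 frames

Target frames = source frames × (target rate / source rate) = 297110 × (60)/(24) = 297110 × 5/2 = 742775.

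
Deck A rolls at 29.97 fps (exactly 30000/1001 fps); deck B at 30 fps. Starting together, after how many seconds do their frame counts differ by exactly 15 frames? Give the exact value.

The gap grows by |30 − 30000/1001| = 30/1001 frames per second.
Time for a 15-frame gap: 15 ÷ (30/1001) = 500.5 s.

500.5 seconds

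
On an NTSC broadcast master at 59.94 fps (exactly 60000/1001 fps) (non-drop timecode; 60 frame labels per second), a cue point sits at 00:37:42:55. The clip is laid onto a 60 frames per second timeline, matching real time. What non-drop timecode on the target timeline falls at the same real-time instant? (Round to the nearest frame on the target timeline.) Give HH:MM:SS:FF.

Source frame index: (0×3600 + 37×60 + 42) × 60 + 55 = 135775.
Real time: 135775 / (60000/1001) = 5436431/2400 s.
Target frame: (5436431/2400) × (60) = 5436431/40 ≈ 135910.775 → 135911.
At 60 labels/s: frame 135911 → 00:37:45:11.

00:37:45:11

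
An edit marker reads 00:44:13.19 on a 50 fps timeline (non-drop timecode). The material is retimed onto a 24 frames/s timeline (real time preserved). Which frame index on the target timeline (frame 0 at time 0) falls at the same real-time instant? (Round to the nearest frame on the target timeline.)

Source frame index: (0×3600 + 44×60 + 13) × 50 + 19 = 132669.
Real time: 132669 / (50) = 132669/50 s.
Target frame: (132669/50) × (24) = 1592028/25 ≈ 63681.120 → 63681.

frame 63681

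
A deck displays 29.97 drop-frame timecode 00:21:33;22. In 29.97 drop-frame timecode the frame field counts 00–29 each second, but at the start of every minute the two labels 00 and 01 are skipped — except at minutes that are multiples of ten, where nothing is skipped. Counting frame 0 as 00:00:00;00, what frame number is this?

Complete 10-minute blocks: 2, each 17982 frames → 35964.
Remaining 1 whole minute in the current block: 1800 + 0 × 1798 = 1800 frames.
Within the current minute: 33 × 30 + 22 − 2 = 1010 (labels ;00/;01 skipped at this minute). Total = 35964 + 1800 + 1010 = 38774.

38774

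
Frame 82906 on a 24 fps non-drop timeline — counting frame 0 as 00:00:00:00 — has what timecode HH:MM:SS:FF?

82906 ÷ 24 = 3454 full seconds, remainder 10 frames.
3454 s = 0 h 57 min 34 s.
Timecode: 00:57:34:10.

00:57:34:10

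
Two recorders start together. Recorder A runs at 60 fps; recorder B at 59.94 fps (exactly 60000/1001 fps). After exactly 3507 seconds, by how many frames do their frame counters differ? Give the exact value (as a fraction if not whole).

30060/143 frames

A emits 60 × 3507 = 210420 frames; B emits 60000/1001 × 3507 = 30060000/143.
Difference = 30060/143 frames (≈ 210.2098); B is behind A.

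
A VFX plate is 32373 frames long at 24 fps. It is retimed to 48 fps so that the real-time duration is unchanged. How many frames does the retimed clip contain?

64746 frames

Target frames = source frames × (target rate / source rate) = 32373 × (48)/(24) = 32373 × 2 = 64746.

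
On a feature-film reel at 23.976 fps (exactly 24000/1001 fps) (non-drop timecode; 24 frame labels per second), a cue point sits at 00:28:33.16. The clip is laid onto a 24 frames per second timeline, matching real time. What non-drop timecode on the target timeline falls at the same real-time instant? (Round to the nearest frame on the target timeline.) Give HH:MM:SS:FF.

00:28:35:09

Source frame index: (0×3600 + 28×60 + 33) × 24 + 16 = 41128.
Real time: 41128 / (24000/1001) = 5146141/3000 s.
Target frame: (5146141/3000) × (24) = 5146141/125 ≈ 41169.128 → 41169.
At 24 labels/s: frame 41169 → 00:28:35:09.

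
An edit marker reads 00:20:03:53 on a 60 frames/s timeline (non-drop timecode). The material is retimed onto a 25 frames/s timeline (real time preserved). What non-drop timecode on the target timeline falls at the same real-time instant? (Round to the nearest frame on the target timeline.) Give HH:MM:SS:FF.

Source frame index: (0×3600 + 20×60 + 3) × 60 + 53 = 72233.
Real time: 72233 / (60) = 72233/60 s.
Target frame: (72233/60) × (25) = 361165/12 ≈ 30097.083 → 30097.
At 25 labels/s: frame 30097 → 00:20:03:22.

00:20:03:22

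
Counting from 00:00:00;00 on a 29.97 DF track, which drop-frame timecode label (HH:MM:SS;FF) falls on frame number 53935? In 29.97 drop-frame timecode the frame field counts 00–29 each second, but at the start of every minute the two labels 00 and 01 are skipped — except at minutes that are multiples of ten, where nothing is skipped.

00:29:59;19

Each 10-minute DF block holds 10 × 60 × 30 − 9 × 2 = 17982 frames. 53935 ÷ 17982 → 2 full blocks, remainder 17971.
Within the partial block the first minute is 1800 frames and each further minute 1798, so 9 further minute boundaries passed. Total skipped labels = 18 × 2 + 2 × 9 = 54.
Non-drop label index = 53935 + 54 = 53989; at 30 labels/s that is 00:29:59:19, i.e. DF 00:29:59;19.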